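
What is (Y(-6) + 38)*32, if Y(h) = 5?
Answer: 1376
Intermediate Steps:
(Y(-6) + 38)*32 = (5 + 38)*32 = 43*32 = 1376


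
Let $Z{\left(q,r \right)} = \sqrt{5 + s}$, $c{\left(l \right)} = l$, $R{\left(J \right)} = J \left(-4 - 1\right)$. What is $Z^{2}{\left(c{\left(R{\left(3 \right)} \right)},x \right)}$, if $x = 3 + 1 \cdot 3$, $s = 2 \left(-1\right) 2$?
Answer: $1$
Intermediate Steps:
$s = -4$ ($s = \left(-2\right) 2 = -4$)
$R{\left(J \right)} = - 5 J$ ($R{\left(J \right)} = J \left(-5\right) = - 5 J$)
$x = 6$ ($x = 3 + 3 = 6$)
$Z{\left(q,r \right)} = 1$ ($Z{\left(q,r \right)} = \sqrt{5 - 4} = \sqrt{1} = 1$)
$Z^{2}{\left(c{\left(R{\left(3 \right)} \right)},x \right)} = 1^{2} = 1$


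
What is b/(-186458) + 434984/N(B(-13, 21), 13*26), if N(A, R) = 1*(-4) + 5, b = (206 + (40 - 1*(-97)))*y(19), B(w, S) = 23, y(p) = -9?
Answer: 81106249759/186458 ≈ 4.3498e+5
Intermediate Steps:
b = -3087 (b = (206 + (40 - 1*(-97)))*(-9) = (206 + (40 + 97))*(-9) = (206 + 137)*(-9) = 343*(-9) = -3087)
N(A, R) = 1 (N(A, R) = -4 + 5 = 1)
b/(-186458) + 434984/N(B(-13, 21), 13*26) = -3087/(-186458) + 434984/1 = -3087*(-1/186458) + 434984*1 = 3087/186458 + 434984 = 81106249759/186458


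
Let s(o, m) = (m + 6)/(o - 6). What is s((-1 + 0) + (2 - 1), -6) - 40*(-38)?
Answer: 1520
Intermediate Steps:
s(o, m) = (6 + m)/(-6 + o)
s((-1 + 0) + (2 - 1), -6) - 40*(-38) = (6 - 6)/(-6 + ((-1 + 0) + (2 - 1))) - 40*(-38) = 0/(-6 + (-1 + 1)) + 1520 = 0/(-6 + 0) + 1520 = 0/(-6) + 1520 = -⅙*0 + 1520 = 0 + 1520 = 1520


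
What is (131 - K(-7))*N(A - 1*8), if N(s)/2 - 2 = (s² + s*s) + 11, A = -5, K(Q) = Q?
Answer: 96876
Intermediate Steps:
N(s) = 26 + 4*s² (N(s) = 4 + 2*((s² + s*s) + 11) = 4 + 2*((s² + s²) + 11) = 4 + 2*(2*s² + 11) = 4 + 2*(11 + 2*s²) = 4 + (22 + 4*s²) = 26 + 4*s²)
(131 - K(-7))*N(A - 1*8) = (131 - 1*(-7))*(26 + 4*(-5 - 1*8)²) = (131 + 7)*(26 + 4*(-5 - 8)²) = 138*(26 + 4*(-13)²) = 138*(26 + 4*169) = 138*(26 + 676) = 138*702 = 96876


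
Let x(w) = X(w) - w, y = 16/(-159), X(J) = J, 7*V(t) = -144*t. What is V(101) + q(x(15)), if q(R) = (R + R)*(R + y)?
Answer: -14544/7 ≈ -2077.7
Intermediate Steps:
V(t) = -144*t/7 (V(t) = (-144*t)/7 = -144*t/7)
y = -16/159 (y = 16*(-1/159) = -16/159 ≈ -0.10063)
x(w) = 0 (x(w) = w - w = 0)
q(R) = 2*R*(-16/159 + R) (q(R) = (R + R)*(R - 16/159) = (2*R)*(-16/159 + R) = 2*R*(-16/159 + R))
V(101) + q(x(15)) = -144/7*101 + (2/159)*0*(-16 + 159*0) = -14544/7 + (2/159)*0*(-16 + 0) = -14544/7 + (2/159)*0*(-16) = -14544/7 + 0 = -14544/7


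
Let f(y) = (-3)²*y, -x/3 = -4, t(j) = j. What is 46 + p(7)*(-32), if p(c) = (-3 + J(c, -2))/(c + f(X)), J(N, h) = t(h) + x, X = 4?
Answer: 1754/43 ≈ 40.791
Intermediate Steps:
x = 12 (x = -3*(-4) = 12)
f(y) = 9*y
J(N, h) = 12 + h (J(N, h) = h + 12 = 12 + h)
p(c) = 7/(36 + c) (p(c) = (-3 + (12 - 2))/(c + 9*4) = (-3 + 10)/(c + 36) = 7/(36 + c))
46 + p(7)*(-32) = 46 + (7/(36 + 7))*(-32) = 46 + (7/43)*(-32) = 46 - 224/43 = 1754/43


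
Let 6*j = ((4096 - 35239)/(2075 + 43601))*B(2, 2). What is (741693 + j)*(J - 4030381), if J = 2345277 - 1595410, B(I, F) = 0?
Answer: -2433134270202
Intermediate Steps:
J = 749867
j = 0 (j = (((4096 - 35239)/(2075 + 43601))*0)/6 = (-31143/45676*0)/6 = (1/6)*0 = 0)
(741693 + j)*(J - 4030381) = (741693 + 0)*(749867 - 4030381) = 741693*(-3280514) = -2433134270202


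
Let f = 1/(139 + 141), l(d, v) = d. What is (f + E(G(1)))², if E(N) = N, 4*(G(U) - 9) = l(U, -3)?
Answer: 6713281/78400 ≈ 85.629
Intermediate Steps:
G(U) = 9 + U/4
f = 1/280 ≈ 0.0035714
(f + E(G(1)))² = (1/280 + (9 + (¼)*1))² = (1/280 + (9 + ¼))² = (1/280 + 37/4)² = (2591/280)² = 6713281/78400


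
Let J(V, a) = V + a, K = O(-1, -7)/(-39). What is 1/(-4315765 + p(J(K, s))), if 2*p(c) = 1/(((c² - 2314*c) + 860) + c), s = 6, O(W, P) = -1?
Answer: -39670720/171209504902321 ≈ -2.3171e-7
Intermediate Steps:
K = 1/39 (K = -1/(-39) = -1*(-1/39) = 1/39 ≈ 0.025641)
p(c) = 1/(2*(860 + c² - 2313*c)) (p(c) = 1/(2*(((c² - 2314*c) + 860) + c)) = 1/(2*((860 + c² - 2314*c) + c)) = 1/(2*(860 + c² - 2313*c)))
1/(-4315765 + p(J(K, s))) = 1/(-4315765 + 1/(2*(860 + (1/39 + 6)² - 2313*(1/39 + 6)))) = 1/(-4315765 + 1/(2*(860 + (235/39)² - 2313*235/39))) = 1/(-4315765 + 1/(2*(860 + 55225/1521 - 181185/13))) = 1/(-4315765 + 1/(2*(-19835360/1521))) = 1/(-4315765 + (½)*(-1521/19835360)) = 1/(-4315765 - 1521/39670720) = 1/(-171209504902321/39670720) = -39670720/171209504902321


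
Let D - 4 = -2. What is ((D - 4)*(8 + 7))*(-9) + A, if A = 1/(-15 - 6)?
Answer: 5669/21 ≈ 269.95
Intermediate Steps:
D = 2 (D = 4 - 2 = 2)
A = -1/21 (A = 1/(-21) = -1/21 ≈ -0.047619)
((D - 4)*(8 + 7))*(-9) + A = ((2 - 4)*(8 + 7))*(-9) - 1/21 = -2*15*(-9) - 1/21 = -30*(-9) - 1/21 = 270 - 1/21 = 5669/21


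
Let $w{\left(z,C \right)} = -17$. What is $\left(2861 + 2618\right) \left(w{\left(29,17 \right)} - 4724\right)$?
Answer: $-25975939$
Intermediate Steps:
$\left(2861 + 2618\right) \left(w{\left(29,17 \right)} - 4724\right) = \left(2861 + 2618\right) \left(-17 - 4724\right) = 5479 \left(-4741\right) = -25975939$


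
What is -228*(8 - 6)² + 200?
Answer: -712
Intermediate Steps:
-228*(8 - 6)² + 200 = -228*2² + 200 = -228*4 + 200 = -912 + 200 = -712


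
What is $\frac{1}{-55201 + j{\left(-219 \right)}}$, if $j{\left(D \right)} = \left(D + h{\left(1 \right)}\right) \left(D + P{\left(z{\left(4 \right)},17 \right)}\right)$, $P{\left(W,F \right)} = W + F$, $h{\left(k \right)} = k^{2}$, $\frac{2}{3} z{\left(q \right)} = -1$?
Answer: $- \frac{1}{10838} \approx -9.2268 \cdot 10^{-5}$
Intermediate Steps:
$z{\left(q \right)} = - \frac{3}{2}$ ($z{\left(q \right)} = \frac{3}{2} \left(-1\right) = - \frac{3}{2}$)
$P{\left(W,F \right)} = F + W$
$j{\left(D \right)} = \left(1 + D\right) \left(\frac{31}{2} + D\right)$ ($j{\left(D \right)} = \left(D + 1^{2}\right) \left(D + \left(17 - \frac{3}{2}\right)\right) = \left(D + 1\right) \left(D + \frac{31}{2}\right) = \left(1 + D\right) \left(\frac{31}{2} + D\right)$)
$\frac{1}{-55201 + j{\left(-219 \right)}} = \frac{1}{-55201 + \left(\frac{31}{2} + \left(-219\right)^{2} + \frac{33}{2} \left(-219\right)\right)} = \frac{1}{-55201 + \left(\frac{31}{2} + 47961 - \frac{7227}{2}\right)} = \frac{1}{-55201 + 44363} = \frac{1}{-10838} = - \frac{1}{10838}$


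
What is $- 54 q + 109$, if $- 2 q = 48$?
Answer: $1405$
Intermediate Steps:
$q = -24$ ($q = \left(- \frac{1}{2}\right) 48 = -24$)
$- 54 q + 109 = \left(-54\right) \left(-24\right) + 109 = 1296 + 109 = 1405$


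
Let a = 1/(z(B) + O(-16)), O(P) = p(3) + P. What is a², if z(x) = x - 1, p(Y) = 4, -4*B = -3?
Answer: 16/2401 ≈ 0.0066639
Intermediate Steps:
B = ¾ (B = -¼*(-3) = ¾ ≈ 0.75000)
O(P) = 4 + P
z(x) = -1 + x
a = -4/49 (a = 1/((-1 + ¾) + (4 - 16)) = 1/(-¼ - 12) = 1/(-49/4) = -4/49 ≈ -0.081633)
a² = (-4/49)² = 16/2401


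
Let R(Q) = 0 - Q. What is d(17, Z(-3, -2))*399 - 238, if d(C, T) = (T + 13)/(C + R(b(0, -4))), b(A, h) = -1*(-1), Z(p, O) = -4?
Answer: -217/16 ≈ -13.563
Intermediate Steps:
b(A, h) = 1
R(Q) = -Q
d(C, T) = (13 + T)/(-1 + C) (d(C, T) = (T + 13)/(C - 1*1) = (13 + T)/(C - 1) = (13 + T)/(-1 + C))
d(17, Z(-3, -2))*399 - 238 = ((13 - 4)/(-1 + 17))*399 - 238 = (9/16)*399 - 238 = 3591/16 - 238 = -217/16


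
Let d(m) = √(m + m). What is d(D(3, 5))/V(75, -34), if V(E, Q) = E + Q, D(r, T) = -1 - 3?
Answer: 2*I*√2/41 ≈ 0.068986*I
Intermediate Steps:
D(r, T) = -4
d(m) = √2*√m (d(m) = √(2*m) = √2*√m)
d(D(3, 5))/V(75, -34) = (√2*√(-4))/(75 - 34) = (√2*(2*I))/41 = (2*I*√2)*(1/41) = 2*I*√2/41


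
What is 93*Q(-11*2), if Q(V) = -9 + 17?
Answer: 744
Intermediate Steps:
Q(V) = 8
93*Q(-11*2) = 93*8 = 744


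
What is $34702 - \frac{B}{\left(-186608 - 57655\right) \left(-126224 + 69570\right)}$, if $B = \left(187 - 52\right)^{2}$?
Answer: $\frac{160074264734393}{4612825334} \approx 34702.0$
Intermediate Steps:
$B = 18225$ ($B = 135^{2} = 18225$)
$34702 - \frac{B}{\left(-186608 - 57655\right) \left(-126224 + 69570\right)} = 34702 - \frac{18225}{\left(-186608 - 57655\right) \left(-126224 + 69570\right)} = 34702 - \frac{18225}{\left(-244263\right) \left(-56654\right)} = 34702 - \frac{18225}{13838476002} = 34702 - 18225 \cdot \frac{1}{13838476002} = 34702 - \frac{6075}{4612825334} = \frac{160074264734393}{4612825334}$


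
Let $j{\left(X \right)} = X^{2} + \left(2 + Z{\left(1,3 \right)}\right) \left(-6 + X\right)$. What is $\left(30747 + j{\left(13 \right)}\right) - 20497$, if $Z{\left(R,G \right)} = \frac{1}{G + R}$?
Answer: $\frac{41739}{4} \approx 10435.0$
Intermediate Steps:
$j{\left(X \right)} = - \frac{27}{2} + X^{2} + \frac{9 X}{4}$ ($j{\left(X \right)} = X^{2} + \left(2 + \frac{1}{3 + 1}\right) \left(-6 + X\right) = X^{2} + \left(2 + \frac{1}{4}\right) \left(-6 + X\right) = X^{2} + \frac{9 \left(-6 + X\right)}{4} = X^{2} + \left(- \frac{27}{2} + \frac{9 X}{4}\right) = - \frac{27}{2} + X^{2} + \frac{9 X}{4}$)
$\left(30747 + j{\left(13 \right)}\right) - 20497 = \left(30747 + \left(- \frac{27}{2} + 13^{2} + \frac{9}{4} \cdot 13\right)\right) - 20497 = \left(30747 + \left(- \frac{27}{2} + 169 + \frac{117}{4}\right)\right) - 20497 = \left(30747 + \frac{739}{4}\right) - 20497 = \frac{123727}{4} - 20497 = \frac{41739}{4}$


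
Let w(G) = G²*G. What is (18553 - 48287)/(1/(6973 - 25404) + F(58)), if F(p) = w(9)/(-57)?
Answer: 5206259863/2239376 ≈ 2324.9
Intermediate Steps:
w(G) = G³
F(p) = -243/19 (F(p) = 9³/(-57) = 729*(-1/57) = -243/19)
(18553 - 48287)/(1/(6973 - 25404) + F(58)) = (18553 - 48287)/(1/(6973 - 25404) - 243/19) = -29734/(1/(-18431) - 243/19) = -29734/(-1/18431 - 243/19) = -29734/(-4478752/350189) = -29734*(-350189/4478752) = 5206259863/2239376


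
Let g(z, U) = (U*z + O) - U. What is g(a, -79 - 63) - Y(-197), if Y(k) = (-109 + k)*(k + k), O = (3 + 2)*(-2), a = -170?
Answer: -96292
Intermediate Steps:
O = -10 (O = 5*(-2) = -10)
g(z, U) = -10 - U + U*z (g(z, U) = (U*z - 10) - U = (-10 + U*z) - U = -10 - U + U*z)
Y(k) = 2*k*(-109 + k) (Y(k) = (-109 + k)*(2*k) = 2*k*(-109 + k))
g(a, -79 - 63) - Y(-197) = (-10 - (-79 - 63) + (-79 - 63)*(-170)) - 2*(-197)*(-109 - 197) = (-10 - 1*(-142) - 142*(-170)) - 2*(-197)*(-306) = (-10 + 142 + 24140) - 1*120564 = 24272 - 120564 = -96292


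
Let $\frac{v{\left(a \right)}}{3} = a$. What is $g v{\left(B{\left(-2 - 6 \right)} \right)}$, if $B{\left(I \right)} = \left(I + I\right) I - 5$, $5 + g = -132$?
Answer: $-50553$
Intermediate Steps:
$g = -137$ ($g = -5 - 132 = -137$)
$B{\left(I \right)} = -5 + 2 I^{2}$ ($B{\left(I \right)} = 2 I I - 5 = 2 I^{2} - 5 = -5 + 2 I^{2}$)
$v{\left(a \right)} = 3 a$
$g v{\left(B{\left(-2 - 6 \right)} \right)} = - 137 \cdot 3 \left(-5 + 2 \left(-2 - 6\right)^{2}\right) = - 137 \cdot 3 \left(-5 + 2 \left(-8\right)^{2}\right) = - 137 \cdot 3 \left(-5 + 2 \cdot 64\right) = - 137 \cdot 3 \left(-5 + 128\right) = - 137 \cdot 3 \cdot 123 = \left(-137\right) 369 = -50553$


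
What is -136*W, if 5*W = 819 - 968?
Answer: 20264/5 ≈ 4052.8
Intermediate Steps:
W = -149/5 (W = (819 - 968)/5 = (1/5)*(-149) = -149/5 ≈ -29.800)
-136*W = -136*(-149/5) = 20264/5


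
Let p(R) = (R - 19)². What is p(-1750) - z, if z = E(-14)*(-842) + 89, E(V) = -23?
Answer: 3109906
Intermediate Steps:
p(R) = (-19 + R)²
z = 19455 (z = -23*(-842) + 89 = 19366 + 89 = 19455)
p(-1750) - z = (-19 - 1750)² - 1*19455 = (-1769)² - 19455 = 3129361 - 19455 = 3109906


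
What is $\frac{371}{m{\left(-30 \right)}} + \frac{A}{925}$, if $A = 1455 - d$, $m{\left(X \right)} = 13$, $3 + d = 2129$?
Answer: $\frac{334452}{12025} \approx 27.813$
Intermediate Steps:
$d = 2126$ ($d = -3 + 2129 = 2126$)
$A = -671$ ($A = 1455 - 2126 = -671$)
$\frac{371}{m{\left(-30 \right)}} + \frac{A}{925} = \frac{371}{13} - \frac{671}{925} = \frac{334452}{12025}$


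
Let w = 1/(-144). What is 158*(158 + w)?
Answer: 1797329/72 ≈ 24963.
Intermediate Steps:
w = -1/144 ≈ -0.0069444
158*(158 + w) = 158*(158 - 1/144) = 158*(22751/144) = 1797329/72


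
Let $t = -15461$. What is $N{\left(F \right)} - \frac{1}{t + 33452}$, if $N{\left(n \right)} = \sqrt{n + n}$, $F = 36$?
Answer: $- \frac{1}{17991} + 6 \sqrt{2} \approx 8.4852$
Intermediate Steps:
$N{\left(n \right)} = \sqrt{2} \sqrt{n}$ ($N{\left(n \right)} = \sqrt{2 n} = \sqrt{2} \sqrt{n}$)
$N{\left(F \right)} - \frac{1}{t + 33452} = \sqrt{2} \sqrt{36} - \frac{1}{-15461 + 33452} = \sqrt{2} \cdot 6 - \frac{1}{17991} = 6 \sqrt{2} - \frac{1}{17991} = - \frac{1}{17991} + 6 \sqrt{2}$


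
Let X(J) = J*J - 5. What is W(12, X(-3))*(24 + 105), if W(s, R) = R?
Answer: 516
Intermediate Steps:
X(J) = -5 + J² (X(J) = J² - 5 = -5 + J²)
W(12, X(-3))*(24 + 105) = (-5 + (-3)²)*(24 + 105) = (-5 + 9)*129 = 4*129 = 516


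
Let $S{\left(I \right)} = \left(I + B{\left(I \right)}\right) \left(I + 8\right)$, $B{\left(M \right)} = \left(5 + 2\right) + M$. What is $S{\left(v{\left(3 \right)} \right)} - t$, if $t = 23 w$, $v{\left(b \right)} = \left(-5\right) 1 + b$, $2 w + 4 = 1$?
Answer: $\frac{105}{2} \approx 52.5$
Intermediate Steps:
$w = - \frac{3}{2}$ ($w = -2 + \frac{1}{2} \cdot 1 = -2 + \frac{1}{2} = - \frac{3}{2} \approx -1.5$)
$v{\left(b \right)} = -5 + b$
$B{\left(M \right)} = 7 + M$
$S{\left(I \right)} = \left(7 + 2 I\right) \left(8 + I\right)$ ($S{\left(I \right)} = \left(I + \left(7 + I\right)\right) \left(I + 8\right) = \left(7 + 2 I\right) \left(8 + I\right)$)
$t = - \frac{69}{2}$ ($t = 23 \left(- \frac{3}{2}\right) = - \frac{69}{2} \approx -34.5$)
$S{\left(v{\left(3 \right)} \right)} - t = \left(56 + 2 \left(-5 + 3\right)^{2} + 23 \left(-5 + 3\right)\right) - - \frac{69}{2} = \left(56 + 2 \left(-2\right)^{2} + 23 \left(-2\right)\right) + \frac{69}{2} = \left(56 + 2 \cdot 4 - 46\right) + \frac{69}{2} = \left(56 + 8 - 46\right) + \frac{69}{2} = 18 + \frac{69}{2} = \frac{105}{2}$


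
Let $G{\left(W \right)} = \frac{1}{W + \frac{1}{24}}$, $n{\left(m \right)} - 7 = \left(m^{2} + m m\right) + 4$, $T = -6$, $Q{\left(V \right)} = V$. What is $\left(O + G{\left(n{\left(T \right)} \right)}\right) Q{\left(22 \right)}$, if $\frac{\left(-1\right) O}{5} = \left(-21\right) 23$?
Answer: $\frac{105888618}{1993} \approx 53130.0$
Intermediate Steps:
$n{\left(m \right)} = 11 + 2 m^{2}$ ($n{\left(m \right)} = 7 + \left(\left(m^{2} + m m\right) + 4\right) = 7 + \left(\left(m^{2} + m^{2}\right) + 4\right) = 7 + \left(2 m^{2} + 4\right) = 7 + \left(4 + 2 m^{2}\right) = 11 + 2 m^{2}$)
$G{\left(W \right)} = \frac{1}{\frac{1}{24} + W}$ ($G{\left(W \right)} = \frac{1}{W + \frac{1}{24}} = \frac{1}{\frac{1}{24} + W}$)
$O = 2415$ ($O = - 5 \left(\left(-21\right) 23\right) = \left(-5\right) \left(-483\right) = 2415$)
$\left(O + G{\left(n{\left(T \right)} \right)}\right) Q{\left(22 \right)} = \left(2415 + \frac{24}{1 + 24 \left(11 + 2 \left(-6\right)^{2}\right)}\right) 22 = \left(2415 + \frac{24}{1 + 24 \left(11 + 2 \cdot 36\right)}\right) 22 = \left(2415 + \frac{24}{1 + 24 \left(11 + 72\right)}\right) 22 = \left(2415 + \frac{24}{1 + 24 \cdot 83}\right) 22 = \left(2415 + \frac{24}{1 + 1992}\right) 22 = \left(2415 + \frac{24}{1993}\right) 22 = \frac{4813119}{1993} \cdot 22 = \frac{105888618}{1993}$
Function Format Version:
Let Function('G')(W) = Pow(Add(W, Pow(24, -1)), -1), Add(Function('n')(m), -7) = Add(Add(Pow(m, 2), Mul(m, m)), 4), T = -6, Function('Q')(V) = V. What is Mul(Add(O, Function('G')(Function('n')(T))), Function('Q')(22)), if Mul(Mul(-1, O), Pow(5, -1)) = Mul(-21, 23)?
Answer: Rational(105888618, 1993) ≈ 53130.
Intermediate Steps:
Function('n')(m) = Add(11, Mul(2, Pow(m, 2))) (Function('n')(m) = Add(7, Add(Add(Pow(m, 2), Mul(m, m)), 4)) = Add(7, Add(Add(Pow(m, 2), Pow(m, 2)), 4)) = Add(7, Add(Mul(2, Pow(m, 2)), 4)) = Add(7, Add(4, Mul(2, Pow(m, 2)))) = Add(11, Mul(2, Pow(m, 2))))
Function('G')(W) = Pow(Add(Rational(1, 24), W), -1) (Function('G')(W) = Pow(Add(W, Rational(1, 24)), -1) = Pow(Add(Rational(1, 24), W), -1))
O = 2415 (O = Mul(-5, Mul(-21, 23)) = Mul(-5, -483) = 2415)
Mul(Add(O, Function('G')(Function('n')(T))), Function('Q')(22)) = Mul(Add(2415, Mul(24, Pow(Add(1, Mul(24, Add(11, Mul(2, Pow(-6, 2))))), -1))), 22) = Mul(Add(2415, Mul(24, Pow(Add(1, Mul(24, Add(11, Mul(2, 36)))), -1))), 22) = Mul(Add(2415, Mul(24, Pow(Add(1, Mul(24, Add(11, 72))), -1))), 22) = Mul(Add(2415, Mul(24, Pow(Add(1, Mul(24, 83)), -1))), 22) = Mul(Add(2415, Mul(24, Pow(Add(1, 1992), -1))), 22) = Mul(Add(2415, Mul(24, Pow(1993, -1))), 22) = Mul(Add(2415, Mul(24, Rational(1, 1993))), 22) = Mul(Add(2415, Rational(24, 1993)), 22) = Mul(Rational(4813119, 1993), 22) = Rational(105888618, 1993)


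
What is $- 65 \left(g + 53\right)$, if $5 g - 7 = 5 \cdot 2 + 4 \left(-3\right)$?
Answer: $-3510$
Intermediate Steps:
$g = 1$ ($g = \frac{7}{5} + \frac{5 \cdot 2 + 4 \left(-3\right)}{5} = \frac{7}{5} + \frac{10 - 12}{5} = \frac{7}{5} + \frac{1}{5} \left(-2\right) = \frac{7}{5} - \frac{2}{5} = 1$)
$- 65 \left(g + 53\right) = - 65 \left(1 + 53\right) = \left(-65\right) 54 = -3510$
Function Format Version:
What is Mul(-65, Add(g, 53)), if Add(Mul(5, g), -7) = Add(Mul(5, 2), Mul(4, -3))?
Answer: -3510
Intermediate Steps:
g = 1 (g = Add(Rational(7, 5), Mul(Rational(1, 5), Add(Mul(5, 2), Mul(4, -3)))) = Add(Rational(7, 5), Mul(Rational(1, 5), Add(10, -12))) = Add(Rational(7, 5), Mul(Rational(1, 5), -2)) = Add(Rational(7, 5), Rational(-2, 5)) = 1)
Mul(-65, Add(g, 53)) = Mul(-65, Add(1, 53)) = Mul(-65, 54) = -3510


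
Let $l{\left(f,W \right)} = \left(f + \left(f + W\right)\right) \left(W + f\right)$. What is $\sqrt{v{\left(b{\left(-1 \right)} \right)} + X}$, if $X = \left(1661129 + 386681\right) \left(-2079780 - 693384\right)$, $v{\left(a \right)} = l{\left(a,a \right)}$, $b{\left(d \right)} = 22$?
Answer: $16 i \sqrt{22183253781} \approx 2.383 \cdot 10^{6} i$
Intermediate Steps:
$l{\left(f,W \right)} = \left(W + f\right) \left(W + 2 f\right)$ ($l{\left(f,W \right)} = \left(f + \left(W + f\right)\right) \left(W + f\right) = \left(W + 2 f\right) \left(W + f\right) = \left(W + f\right) \left(W + 2 f\right)$)
$v{\left(a \right)} = 6 a^{2}$ ($v{\left(a \right)} = a^{2} + 2 a^{2} + 3 a a = a^{2} + 2 a^{2} + 3 a^{2} = 6 a^{2}$)
$X = -5678912970840$ ($X = 2047810 \left(-2773164\right) = -5678912970840$)
$\sqrt{v{\left(b{\left(-1 \right)} \right)} + X} = \sqrt{6 \cdot 22^{2} - 5678912970840} = \sqrt{6 \cdot 484 - 5678912970840} = \sqrt{2904 - 5678912970840} = \sqrt{-5678912967936} = 16 i \sqrt{22183253781}$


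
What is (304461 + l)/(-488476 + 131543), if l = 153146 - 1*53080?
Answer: -404527/356933 ≈ -1.1333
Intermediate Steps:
l = 100066 (l = 153146 - 53080 = 100066)
(304461 + l)/(-488476 + 131543) = (304461 + 100066)/(-488476 + 131543) = 404527/(-356933) = 404527*(-1/356933) = -404527/356933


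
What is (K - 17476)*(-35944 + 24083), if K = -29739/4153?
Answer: 861198352187/4153 ≈ 2.0737e+8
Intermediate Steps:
K = -29739/4153 (K = -29739*1/4153 = -29739/4153 ≈ -7.1609)
(K - 17476)*(-35944 + 24083) = (-29739/4153 - 17476)*(-35944 + 24083) = -72607567/4153*(-11861) = 861198352187/4153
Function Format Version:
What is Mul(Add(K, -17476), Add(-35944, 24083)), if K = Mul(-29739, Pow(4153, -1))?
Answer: Rational(861198352187, 4153) ≈ 2.0737e+8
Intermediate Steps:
K = Rational(-29739, 4153) (K = Mul(-29739, Rational(1, 4153)) = Rational(-29739, 4153) ≈ -7.1609)
Mul(Add(K, -17476), Add(-35944, 24083)) = Mul(Add(Rational(-29739, 4153), -17476), Add(-35944, 24083)) = Mul(Rational(-72607567, 4153), -11861) = Rational(861198352187, 4153)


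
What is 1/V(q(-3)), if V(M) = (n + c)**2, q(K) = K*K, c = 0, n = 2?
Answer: 1/4 ≈ 0.25000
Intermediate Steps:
q(K) = K**2
V(M) = 4 (V(M) = (2 + 0)**2 = 2**2 = 4)
1/V(q(-3)) = 1/4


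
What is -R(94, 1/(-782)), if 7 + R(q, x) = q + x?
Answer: -68033/782 ≈ -86.999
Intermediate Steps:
R(q, x) = -7 + q + x (R(q, x) = -7 + (q + x) = -7 + q + x)
-R(94, 1/(-782)) = -(-7 + 94 + 1/(-782)) = -(-7 + 94 - 1/782) = -1*68033/782 = -68033/782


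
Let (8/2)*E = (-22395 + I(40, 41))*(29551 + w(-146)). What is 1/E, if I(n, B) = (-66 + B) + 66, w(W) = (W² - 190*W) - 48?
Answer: -2/878053943 ≈ -2.2778e-9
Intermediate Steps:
w(W) = -48 + W² - 190*W
I(n, B) = B
E = -878053943/2 (E = ((-22395 + 41)*(29551 + (-48 + (-146)² - 190*(-146))))/4 = (-22354*(29551 + (-48 + 21316 + 27740)))/4 = (-22354*(29551 + 49008))/4 = (-22354*78559)/4 = (¼)*(-1756107886) = -878053943/2 ≈ -4.3903e+8)
1/E = 1/(-878053943/2) = -2/878053943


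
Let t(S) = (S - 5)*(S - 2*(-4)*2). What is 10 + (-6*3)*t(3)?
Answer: 694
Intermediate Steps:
t(S) = (-5 + S)*(16 + S) (t(S) = (-5 + S)*(S + 8*2) = (-5 + S)*(S + 16) = (-5 + S)*(16 + S))
10 + (-6*3)*t(3) = 10 + (-6*3)*(-80 + 3² + 11*3) = 10 - 18*(-80 + 9 + 33) = 10 - 18*(-38) = 10 + 684 = 694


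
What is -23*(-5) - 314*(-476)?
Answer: 149579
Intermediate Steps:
-23*(-5) - 314*(-476) = 115 + 149464 = 149579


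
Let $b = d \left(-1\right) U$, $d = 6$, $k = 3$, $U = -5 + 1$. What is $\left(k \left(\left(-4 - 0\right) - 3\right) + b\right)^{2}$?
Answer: $9$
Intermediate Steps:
$U = -4$
$b = 24$ ($b = 6 \left(-1\right) \left(-4\right) = \left(-6\right) \left(-4\right) = 24$)
$\left(k \left(\left(-4 - 0\right) - 3\right) + b\right)^{2} = \left(3 \left(\left(-4 - 0\right) - 3\right) + 24\right)^{2} = \left(3 \left(\left(-4 + 0\right) - 3\right) + 24\right)^{2} = \left(3 \left(-4 - 3\right) + 24\right)^{2} = \left(3 \left(-7\right) + 24\right)^{2} = \left(-21 + 24\right)^{2} = 3^{2} = 9$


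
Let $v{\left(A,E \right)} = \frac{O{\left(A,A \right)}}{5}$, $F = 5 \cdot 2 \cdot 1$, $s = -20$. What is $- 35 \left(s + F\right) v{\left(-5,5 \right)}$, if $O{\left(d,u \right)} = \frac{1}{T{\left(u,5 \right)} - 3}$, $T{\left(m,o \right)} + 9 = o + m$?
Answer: $- \frac{35}{6} \approx -5.8333$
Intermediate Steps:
$T{\left(m,o \right)} = -9 + m + o$ ($T{\left(m,o \right)} = -9 + \left(o + m\right) = -9 + \left(m + o\right) = -9 + m + o$)
$F = 10$ ($F = 10 \cdot 1 = 10$)
$O{\left(d,u \right)} = \frac{1}{-7 + u}$ ($O{\left(d,u \right)} = \frac{1}{\left(-9 + u + 5\right) - 3} = \frac{1}{\left(-4 + u\right) - 3} = \frac{1}{-7 + u}$)
$v{\left(A,E \right)} = \frac{1}{5 \left(-7 + A\right)}$ ($v{\left(A,E \right)} = \frac{1}{\left(-7 + A\right) 5} = \frac{1}{-7 + A} \frac{1}{5} = \frac{1}{5 \left(-7 + A\right)}$)
$- 35 \left(s + F\right) v{\left(-5,5 \right)} = - 35 \left(-20 + 10\right) \frac{1}{5 \left(-7 - 5\right)} = \left(-35\right) \left(-10\right) \frac{1}{5 \left(-12\right)} = 350 \cdot \frac{1}{5} \left(- \frac{1}{12}\right) = 350 \left(- \frac{1}{60}\right) = - \frac{35}{6}$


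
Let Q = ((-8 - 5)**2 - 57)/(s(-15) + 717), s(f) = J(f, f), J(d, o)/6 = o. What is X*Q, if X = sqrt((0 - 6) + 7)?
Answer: 112/627 ≈ 0.17863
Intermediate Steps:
J(d, o) = 6*o
s(f) = 6*f
Q = 112/627 (Q = ((-8 - 5)**2 - 57)/(6*(-15) + 717) = ((-13)**2 - 57)/(-90 + 717) = (169 - 57)/627 = 112*(1/627) = 112/627 ≈ 0.17863)
X = 1 (X = sqrt(-6 + 7) = sqrt(1) = 1)
X*Q = 1*(112/627) = 112/627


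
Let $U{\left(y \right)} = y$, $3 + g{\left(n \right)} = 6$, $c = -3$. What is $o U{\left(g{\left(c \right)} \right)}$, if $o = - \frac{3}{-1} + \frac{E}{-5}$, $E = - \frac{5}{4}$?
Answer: $\frac{39}{4} \approx 9.75$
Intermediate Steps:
$E = - \frac{5}{4}$ ($E = \left(-5\right) \frac{1}{4} = - \frac{5}{4} \approx -1.25$)
$g{\left(n \right)} = 3$ ($g{\left(n \right)} = -3 + 6 = 3$)
$o = \frac{13}{4}$ ($o = - \frac{3}{-1} - \frac{5}{4 \left(-5\right)} = \left(-3\right) \left(-1\right) - - \frac{1}{4} = 3 + \frac{1}{4} = \frac{13}{4} \approx 3.25$)
$o U{\left(g{\left(c \right)} \right)} = \frac{13}{4} \cdot 3 = \frac{39}{4}$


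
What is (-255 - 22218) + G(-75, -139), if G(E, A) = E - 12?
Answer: -22560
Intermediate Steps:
G(E, A) = -12 + E
(-255 - 22218) + G(-75, -139) = (-255 - 22218) + (-12 - 75) = -22473 - 87 = -22560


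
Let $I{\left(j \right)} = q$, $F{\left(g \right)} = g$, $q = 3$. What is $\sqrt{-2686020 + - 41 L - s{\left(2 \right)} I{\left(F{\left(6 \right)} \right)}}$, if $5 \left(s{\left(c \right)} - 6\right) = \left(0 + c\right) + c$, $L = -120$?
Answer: $22 i \sqrt{5757} \approx 1669.2 i$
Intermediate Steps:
$I{\left(j \right)} = 3$
$s{\left(c \right)} = 6 + \frac{2 c}{5}$ ($s{\left(c \right)} = 6 + \frac{\left(0 + c\right) + c}{5} = 6 + \frac{c + c}{5} = 6 + \frac{2 c}{5}$)
$\sqrt{-2686020 + - 41 L - s{\left(2 \right)} I{\left(F{\left(6 \right)} \right)}} = \sqrt{-2686020 + \left(-41\right) \left(-120\right) - (6 + \frac{2}{5} \cdot 2) 3} = \sqrt{-2686020 + 4920 - (6 + \frac{4}{5}) 3} = \sqrt{-2686020 + 4920 \left(-1\right) \frac{34}{5} \cdot 3} = \sqrt{-2686020 + 4920 \left(\left(- \frac{34}{5}\right) 3\right)} = \sqrt{-2686020 + 4920 \left(- \frac{102}{5}\right)} = \sqrt{-2686020 - 100368} = \sqrt{-2786388} = 22 i \sqrt{5757}$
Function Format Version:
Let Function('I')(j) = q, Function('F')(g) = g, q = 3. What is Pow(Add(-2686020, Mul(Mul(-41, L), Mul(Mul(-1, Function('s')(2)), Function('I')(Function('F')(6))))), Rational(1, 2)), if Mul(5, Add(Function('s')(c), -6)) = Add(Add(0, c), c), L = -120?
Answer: Mul(22, I, Pow(5757, Rational(1, 2))) ≈ Mul(1669.2, I)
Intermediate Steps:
Function('I')(j) = 3
Function('s')(c) = Add(6, Mul(Rational(2, 5), c)) (Function('s')(c) = Add(6, Mul(Rational(1, 5), Add(Add(0, c), c))) = Add(6, Mul(Rational(1, 5), Add(c, c))) = Add(6, Mul(Rational(1, 5), Mul(2, c))) = Add(6, Mul(Rational(2, 5), c)))
Pow(Add(-2686020, Mul(Mul(-41, L), Mul(Mul(-1, Function('s')(2)), Function('I')(Function('F')(6))))), Rational(1, 2)) = Pow(Add(-2686020, Mul(Mul(-41, -120), Mul(Mul(-1, Add(6, Mul(Rational(2, 5), 2))), 3))), Rational(1, 2)) = Pow(Add(-2686020, Mul(4920, Mul(Mul(-1, Add(6, Rational(4, 5))), 3))), Rational(1, 2)) = Pow(Add(-2686020, Mul(4920, Mul(Mul(-1, Rational(34, 5)), 3))), Rational(1, 2)) = Pow(Add(-2686020, Mul(4920, Mul(Rational(-34, 5), 3))), Rational(1, 2)) = Pow(Add(-2686020, Mul(4920, Rational(-102, 5))), Rational(1, 2)) = Pow(Add(-2686020, -100368), Rational(1, 2)) = Pow(-2786388, Rational(1, 2)) = Mul(22, I, Pow(5757, Rational(1, 2)))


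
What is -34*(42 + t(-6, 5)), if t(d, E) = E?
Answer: -1598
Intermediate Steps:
-34*(42 + t(-6, 5)) = -34*(42 + 5) = -34*47 = -1598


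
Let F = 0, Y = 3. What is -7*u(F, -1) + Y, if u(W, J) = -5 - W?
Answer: 38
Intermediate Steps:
-7*u(F, -1) + Y = -7*(-5 - 1*0) + 3 = -7*(-5 + 0) + 3 = -7*(-5) + 3 = 35 + 3 = 38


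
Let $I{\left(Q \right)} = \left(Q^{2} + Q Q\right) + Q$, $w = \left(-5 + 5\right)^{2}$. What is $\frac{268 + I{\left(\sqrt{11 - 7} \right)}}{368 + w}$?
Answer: $\frac{139}{184} \approx 0.75543$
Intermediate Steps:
$w = 0$ ($w = 0^{2} = 0$)
$I{\left(Q \right)} = Q + 2 Q^{2}$ ($I{\left(Q \right)} = \left(Q^{2} + Q^{2}\right) + Q = 2 Q^{2} + Q = Q + 2 Q^{2}$)
$\frac{268 + I{\left(\sqrt{11 - 7} \right)}}{368 + w} = \frac{268 + \sqrt{11 - 7} \left(1 + 2 \sqrt{11 - 7}\right)}{368 + 0} = \frac{268 + \sqrt{4} \left(1 + 2 \sqrt{4}\right)}{368} = \left(268 + 2 \left(1 + 2 \cdot 2\right)\right) \frac{1}{368} = \left(268 + 2 \left(1 + 4\right)\right) \frac{1}{368} = \left(268 + 2 \cdot 5\right) \frac{1}{368} = \left(268 + 10\right) \frac{1}{368} = 278 \cdot \frac{1}{368} = \frac{139}{184}$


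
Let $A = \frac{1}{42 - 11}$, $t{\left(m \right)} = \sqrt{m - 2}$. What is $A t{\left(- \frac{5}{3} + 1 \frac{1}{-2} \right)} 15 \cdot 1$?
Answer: $\frac{25 i \sqrt{6}}{62} \approx 0.9877 i$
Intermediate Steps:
$t{\left(m \right)} = \sqrt{-2 + m}$
$A = \frac{1}{31} \approx 0.032258$
$A t{\left(- \frac{5}{3} + 1 \frac{1}{-2} \right)} 15 \cdot 1 = \frac{\sqrt{-2 + \left(- \frac{5}{3} + 1 \frac{1}{-2}\right)}}{31} \cdot 15 \cdot 1 = \frac{\sqrt{-2 + \left(\left(-5\right) \frac{1}{3} + 1 \left(- \frac{1}{2}\right)\right)}}{31} \cdot 15 = \frac{\sqrt{-2 - \frac{13}{6}}}{31} \cdot 15 = \frac{\sqrt{- \frac{25}{6}}}{31} \cdot 15 = \frac{\frac{5}{6} i \sqrt{6}}{31} \cdot 15 = \frac{5 i \sqrt{6}}{186} \cdot 15 = \frac{25 i \sqrt{6}}{62}$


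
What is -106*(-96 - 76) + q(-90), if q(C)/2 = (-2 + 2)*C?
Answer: 18232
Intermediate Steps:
q(C) = 0 (q(C) = 2*((-2 + 2)*C) = 2*(0*C) = 2*0 = 0)
-106*(-96 - 76) + q(-90) = -106*(-96 - 76) + 0 = -106*(-172) + 0 = 18232 + 0 = 18232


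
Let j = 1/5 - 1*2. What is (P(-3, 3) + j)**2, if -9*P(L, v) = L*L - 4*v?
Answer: 484/225 ≈ 2.1511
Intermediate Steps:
P(L, v) = -L**2/9 + 4*v/9 (P(L, v) = -(L*L - 4*v)/9 = -(L**2 - 4*v)/9 = -L**2/9 + 4*v/9)
j = -9/5 (j = 1*(1/5) - 2 = 1/5 - 2 = -9/5 ≈ -1.8000)
(P(-3, 3) + j)**2 = ((-1/9*(-3)**2 + (4/9)*3) - 9/5)**2 = ((-1/9*9 + 4/3) - 9/5)**2 = ((-1 + 4/3) - 9/5)**2 = (1/3 - 9/5)**2 = (-22/15)**2 = 484/225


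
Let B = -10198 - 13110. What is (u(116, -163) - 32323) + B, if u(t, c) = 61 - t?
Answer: -55686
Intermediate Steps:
B = -23308
(u(116, -163) - 32323) + B = ((61 - 1*116) - 32323) - 23308 = ((61 - 116) - 32323) - 23308 = (-55 - 32323) - 23308 = -32378 - 23308 = -55686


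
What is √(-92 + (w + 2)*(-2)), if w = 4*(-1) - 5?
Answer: I*√78 ≈ 8.8318*I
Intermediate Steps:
w = -9 (w = -4 - 5 = -9)
√(-92 + (w + 2)*(-2)) = √(-92 + (-9 + 2)*(-2)) = √(-92 - 7*(-2)) = √(-92 + 14) = √(-78) = I*√78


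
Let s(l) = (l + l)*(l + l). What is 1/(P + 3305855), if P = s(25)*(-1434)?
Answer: -1/279145 ≈ -3.5824e-6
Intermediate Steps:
s(l) = 4*l**2 (s(l) = (2*l)*(2*l) = 4*l**2)
P = -3585000 (P = (4*25**2)*(-1434) = (4*625)*(-1434) = 2500*(-1434) = -3585000)
1/(P + 3305855) = 1/(-3585000 + 3305855) = 1/(-279145) = -1/279145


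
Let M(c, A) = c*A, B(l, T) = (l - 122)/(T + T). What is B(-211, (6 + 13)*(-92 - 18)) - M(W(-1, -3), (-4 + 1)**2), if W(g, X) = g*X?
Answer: -112527/4180 ≈ -26.920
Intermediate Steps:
B(l, T) = (-122 + l)/(2*T) (B(l, T) = (-122 + l)/((2*T)) = (-122 + l)*(1/(2*T)) = (-122 + l)/(2*T))
W(g, X) = X*g
M(c, A) = A*c
B(-211, (6 + 13)*(-92 - 18)) - M(W(-1, -3), (-4 + 1)**2) = (-122 - 211)/(2*(((6 + 13)*(-92 - 18)))) - (-4 + 1)**2*(-3*(-1)) = (1/2)*(-333)/(19*(-110)) - (-3)**2*3 = (1/2)*(-333)/(-2090) - 9*3 = (1/2)*(-1/2090)*(-333) - 1*27 = 333/4180 - 27 = -112527/4180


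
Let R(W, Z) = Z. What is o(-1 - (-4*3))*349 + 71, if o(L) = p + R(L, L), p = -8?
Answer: 1118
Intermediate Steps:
o(L) = -8 + L
o(-1 - (-4*3))*349 + 71 = (-8 + (-1 - (-4*3)))*349 + 71 = (-8 + (-1 - (-12)))*349 + 71 = (-8 + (-1 - 1*(-12)))*349 + 71 = (-8 + (-1 + 12))*349 + 71 = (-8 + 11)*349 + 71 = 3*349 + 71 = 1047 + 71 = 1118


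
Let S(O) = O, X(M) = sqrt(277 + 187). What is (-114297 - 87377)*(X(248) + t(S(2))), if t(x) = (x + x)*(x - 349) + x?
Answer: 279520164 - 806696*sqrt(29) ≈ 2.7518e+8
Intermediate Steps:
X(M) = 4*sqrt(29) (X(M) = sqrt(464) = 4*sqrt(29))
t(x) = x + 2*x*(-349 + x) (t(x) = (2*x)*(-349 + x) + x = 2*x*(-349 + x) + x = x + 2*x*(-349 + x))
(-114297 - 87377)*(X(248) + t(S(2))) = (-114297 - 87377)*(4*sqrt(29) + 2*(-697 + 2*2)) = -201674*(4*sqrt(29) + 2*(-697 + 4)) = -201674*(4*sqrt(29) + 2*(-693)) = -201674*(4*sqrt(29) - 1386) = -201674*(-1386 + 4*sqrt(29)) = 279520164 - 806696*sqrt(29)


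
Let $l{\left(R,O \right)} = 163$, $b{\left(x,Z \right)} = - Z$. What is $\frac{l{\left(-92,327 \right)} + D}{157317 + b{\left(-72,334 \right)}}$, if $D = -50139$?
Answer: $- \frac{49976}{156983} \approx -0.31835$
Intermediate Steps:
$\frac{l{\left(-92,327 \right)} + D}{157317 + b{\left(-72,334 \right)}} = \frac{163 - 50139}{157317 - 334} = - \frac{49976}{157317 - 334} = - \frac{49976}{156983}$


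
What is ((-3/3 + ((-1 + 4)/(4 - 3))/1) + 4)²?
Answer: 36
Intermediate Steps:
((-3/3 + ((-1 + 4)/(4 - 3))/1) + 4)² = ((-3*⅓ + (3/1)*1) + 4)² = ((-1 + (3*1)*1) + 4)² = ((-1 + 3*1) + 4)² = ((-1 + 3) + 4)² = (2 + 4)² = 6² = 36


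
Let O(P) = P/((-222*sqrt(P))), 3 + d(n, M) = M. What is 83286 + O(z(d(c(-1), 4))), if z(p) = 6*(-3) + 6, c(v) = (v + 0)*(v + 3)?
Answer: 83286 - I*sqrt(3)/111 ≈ 83286.0 - 0.015604*I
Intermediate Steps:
c(v) = v*(3 + v)
d(n, M) = -3 + M
z(p) = -12 (z(p) = -18 + 6 = -12)
O(P) = -sqrt(P)/222 (O(P) = P*(-1/(222*sqrt(P))) = -sqrt(P)/222)
83286 + O(z(d(c(-1), 4))) = 83286 - I*sqrt(3)/111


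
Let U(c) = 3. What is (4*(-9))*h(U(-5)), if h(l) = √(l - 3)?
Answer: 0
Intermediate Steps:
h(l) = √(-3 + l)
(4*(-9))*h(U(-5)) = (4*(-9))*√(-3 + 3) = -36*√0 = -36*0 = 0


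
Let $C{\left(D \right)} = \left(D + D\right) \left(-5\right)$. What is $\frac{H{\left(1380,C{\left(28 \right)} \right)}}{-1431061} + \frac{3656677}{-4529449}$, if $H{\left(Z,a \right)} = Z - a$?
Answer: $- \frac{5240446729637}{6481917815389} \approx -0.80847$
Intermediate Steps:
$C{\left(D \right)} = - 10 D$ ($C{\left(D \right)} = 2 D \left(-5\right) = - 10 D$)
$\frac{H{\left(1380,C{\left(28 \right)} \right)}}{-1431061} + \frac{3656677}{-4529449} = \frac{1380 - \left(-10\right) 28}{-1431061} + \frac{3656677}{-4529449} = \left(1380 - -280\right) \left(- \frac{1}{1431061}\right) + 3656677 \left(- \frac{1}{4529449}\right) = \left(1380 + 280\right) \left(- \frac{1}{1431061}\right) - \frac{3656677}{4529449} = 1660 \left(- \frac{1}{1431061}\right) - \frac{3656677}{4529449} = - \frac{1660}{1431061} - \frac{3656677}{4529449} = - \frac{5240446729637}{6481917815389}$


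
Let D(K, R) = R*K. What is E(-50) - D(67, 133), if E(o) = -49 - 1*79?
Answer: -9039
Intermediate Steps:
D(K, R) = K*R
E(o) = -128 (E(o) = -49 - 79 = -128)
E(-50) - D(67, 133) = -128 - 67*133 = -128 - 1*8911 = -128 - 8911 = -9039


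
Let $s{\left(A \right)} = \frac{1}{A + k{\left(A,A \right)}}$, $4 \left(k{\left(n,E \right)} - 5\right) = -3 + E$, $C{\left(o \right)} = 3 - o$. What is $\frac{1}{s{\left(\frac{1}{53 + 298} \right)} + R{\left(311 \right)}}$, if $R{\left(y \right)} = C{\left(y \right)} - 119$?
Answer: $- \frac{1493}{637160} \approx -0.0023432$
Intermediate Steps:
$R{\left(y \right)} = -116 - y$ ($R{\left(y \right)} = \left(3 - y\right) - 119 = -116 - y$)
$k{\left(n,E \right)} = \frac{17}{4} + \frac{E}{4}$ ($k{\left(n,E \right)} = 5 + \frac{-3 + E}{4} = 5 + \left(- \frac{3}{4} + \frac{E}{4}\right) = \frac{17}{4} + \frac{E}{4}$)
$s{\left(A \right)} = \frac{1}{\frac{17}{4} + \frac{5 A}{4}}$ ($s{\left(A \right)} = \frac{1}{A + \left(\frac{17}{4} + \frac{A}{4}\right)} = \frac{1}{\frac{17}{4} + \frac{5 A}{4}}$)
$\frac{1}{s{\left(\frac{1}{53 + 298} \right)} + R{\left(311 \right)}} = \frac{1}{\frac{4}{17 + \frac{5}{53 + 298}} - 427} = \frac{1}{\frac{4}{17 + \frac{5}{351}} - 427} = \frac{1}{\frac{4}{\frac{5972}{351}} - 427} = \frac{1}{4 \cdot \frac{351}{5972} - 427} = \frac{1}{\frac{351}{1493} - 427} = \frac{1}{- \frac{637160}{1493}} = - \frac{1493}{637160}$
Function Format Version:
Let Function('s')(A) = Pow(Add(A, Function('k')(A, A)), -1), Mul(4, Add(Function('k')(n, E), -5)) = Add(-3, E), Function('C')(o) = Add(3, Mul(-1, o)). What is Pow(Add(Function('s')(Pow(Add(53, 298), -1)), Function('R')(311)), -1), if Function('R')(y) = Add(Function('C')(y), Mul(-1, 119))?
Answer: Rational(-1493, 637160) ≈ -0.0023432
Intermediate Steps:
Function('R')(y) = Add(-116, Mul(-1, y)) (Function('R')(y) = Add(Add(3, Mul(-1, y)), Mul(-1, 119)) = Add(Add(3, Mul(-1, y)), -119) = Add(-116, Mul(-1, y)))
Function('k')(n, E) = Add(Rational(17, 4), Mul(Rational(1, 4), E)) (Function('k')(n, E) = Add(5, Mul(Rational(1, 4), Add(-3, E))) = Add(5, Add(Rational(-3, 4), Mul(Rational(1, 4), E))) = Add(Rational(17, 4), Mul(Rational(1, 4), E)))
Function('s')(A) = Pow(Add(Rational(17, 4), Mul(Rational(5, 4), A)), -1) (Function('s')(A) = Pow(Add(A, Add(Rational(17, 4), Mul(Rational(1, 4), A))), -1) = Pow(Add(Rational(17, 4), Mul(Rational(5, 4), A)), -1))
Pow(Add(Function('s')(Pow(Add(53, 298), -1)), Function('R')(311)), -1) = Pow(Add(Mul(4, Pow(Add(17, Mul(5, Pow(Add(53, 298), -1))), -1)), Add(-116, Mul(-1, 311))), -1) = Pow(Add(Mul(4, Pow(Add(17, Mul(5, Pow(351, -1))), -1)), Add(-116, -311)), -1) = Pow(Add(Mul(4, Pow(Add(17, Mul(5, Rational(1, 351))), -1)), -427), -1) = Pow(Add(Mul(4, Pow(Add(17, Rational(5, 351)), -1)), -427), -1) = Pow(Add(Mul(4, Pow(Rational(5972, 351), -1)), -427), -1) = Pow(Add(Mul(4, Rational(351, 5972)), -427), -1) = Pow(Add(Rational(351, 1493), -427), -1) = Pow(Rational(-637160, 1493), -1) = Rational(-1493, 637160)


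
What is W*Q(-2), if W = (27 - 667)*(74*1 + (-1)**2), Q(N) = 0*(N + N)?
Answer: 0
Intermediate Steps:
Q(N) = 0 (Q(N) = 0*(2*N) = 0)
W = -48000 (W = -640*(74 + 1) = -640*75 = -48000)
W*Q(-2) = -48000*0 = 0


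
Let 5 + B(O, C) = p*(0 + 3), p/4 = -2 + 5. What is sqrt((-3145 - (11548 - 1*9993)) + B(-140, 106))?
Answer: I*sqrt(4669) ≈ 68.33*I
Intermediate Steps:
p = 12 (p = 4*(-2 + 5) = 4*3 = 12)
B(O, C) = 31 (B(O, C) = -5 + 12*(0 + 3) = -5 + 12*3 = -5 + 36 = 31)
sqrt((-3145 - (11548 - 1*9993)) + B(-140, 106)) = sqrt((-3145 - (11548 - 1*9993)) + 31) = sqrt((-3145 - (11548 - 9993)) + 31) = sqrt((-3145 - 1*1555) + 31) = sqrt((-3145 - 1555) + 31) = sqrt(-4700 + 31) = sqrt(-4669) = I*sqrt(4669)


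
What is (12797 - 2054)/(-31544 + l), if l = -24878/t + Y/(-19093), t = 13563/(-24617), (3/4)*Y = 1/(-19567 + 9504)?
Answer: 27995161855366431/35465891671146070 ≈ 0.78935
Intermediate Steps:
Y = -4/30189 (Y = 4/(3*(-19567 + 9504)) = (4/3)/(-10063) = (4/3)*(-1/10063) = -4/30189 ≈ -0.00013250)
t = -13563/24617 (t = 13563*(-1/24617) = -13563/24617 ≈ -0.55096)
l = 117666337130112718/2605897966617 (l = -24878/(-13563/24617) - 4/30189/(-19093) = -24878*(-24617/13563) - 4/30189*(-1/19093) = 612421726/13563 + 4/576398577 = 117666337130112718/2605897966617 ≈ 45154.)
(12797 - 2054)/(-31544 + l) = (12797 - 2054)/(-31544 + 117666337130112718/2605897966617) = 10743/(35465891671146070/2605897966617) = 10743*(2605897966617/35465891671146070) = 27995161855366431/35465891671146070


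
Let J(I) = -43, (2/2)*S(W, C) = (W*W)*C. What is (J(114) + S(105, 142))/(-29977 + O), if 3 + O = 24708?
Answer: -1565507/5272 ≈ -296.95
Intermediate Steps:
S(W, C) = C*W**2 (S(W, C) = (W*W)*C = W**2*C = C*W**2)
O = 24705 (O = -3 + 24708 = 24705)
(J(114) + S(105, 142))/(-29977 + O) = (-43 + 142*105**2)/(-29977 + 24705) = (-43 + 142*11025)/(-5272) = (-43 + 1565550)*(-1/5272) = 1565507*(-1/5272) = -1565507/5272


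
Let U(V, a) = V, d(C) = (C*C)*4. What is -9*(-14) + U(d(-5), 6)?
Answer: 226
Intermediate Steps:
d(C) = 4*C**2 (d(C) = C**2*4 = 4*C**2)
-9*(-14) + U(d(-5), 6) = -9*(-14) + 4*(-5)**2 = 126 + 4*25 = 126 + 100 = 226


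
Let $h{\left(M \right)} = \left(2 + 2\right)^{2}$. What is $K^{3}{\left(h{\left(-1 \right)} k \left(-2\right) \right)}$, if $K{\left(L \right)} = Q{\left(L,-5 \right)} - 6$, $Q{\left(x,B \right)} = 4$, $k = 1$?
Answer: $-8$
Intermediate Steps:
$h{\left(M \right)} = 16$ ($h{\left(M \right)} = 4^{2} = 16$)
$K{\left(L \right)} = -2$ ($K{\left(L \right)} = 4 - 6 = -2$)
$K^{3}{\left(h{\left(-1 \right)} k \left(-2\right) \right)} = \left(-2\right)^{3} = -8$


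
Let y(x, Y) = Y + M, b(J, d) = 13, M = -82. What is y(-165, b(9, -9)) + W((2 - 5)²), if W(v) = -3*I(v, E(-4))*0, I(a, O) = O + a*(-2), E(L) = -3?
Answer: -69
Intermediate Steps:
y(x, Y) = -82 + Y (y(x, Y) = Y - 82 = -82 + Y)
I(a, O) = O - 2*a
W(v) = 0 (W(v) = -3*(-3 - 2*v)*0 = (9 + 6*v)*0 = 0)
y(-165, b(9, -9)) + W((2 - 5)²) = (-82 + 13) + 0 = -69 + 0 = -69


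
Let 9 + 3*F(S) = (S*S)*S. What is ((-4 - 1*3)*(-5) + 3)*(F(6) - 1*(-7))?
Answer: 2888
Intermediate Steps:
F(S) = -3 + S³/3 (F(S) = -3 + ((S*S)*S)/3 = -3 + (S²*S)/3 = -3 + S³/3)
((-4 - 1*3)*(-5) + 3)*(F(6) - 1*(-7)) = ((-4 - 1*3)*(-5) + 3)*((-3 + (⅓)*6³) - 1*(-7)) = ((-4 - 3)*(-5) + 3)*((-3 + (⅓)*216) + 7) = (-7*(-5) + 3)*((-3 + 72) + 7) = (35 + 3)*(69 + 7) = 38*76 = 2888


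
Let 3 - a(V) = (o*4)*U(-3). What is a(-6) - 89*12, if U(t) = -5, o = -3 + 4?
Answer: -1045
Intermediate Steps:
o = 1
a(V) = 23 (a(V) = 3 - 1*4*(-5) = 3 - 4*(-5) = 3 - 1*(-20) = 3 + 20 = 23)
a(-6) - 89*12 = 23 - 89*12 = 23 - 1068 = -1045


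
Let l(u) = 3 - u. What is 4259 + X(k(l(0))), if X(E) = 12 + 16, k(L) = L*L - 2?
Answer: 4287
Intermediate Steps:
k(L) = -2 + L² (k(L) = L² - 2 = -2 + L²)
X(E) = 28
4259 + X(k(l(0))) = 4259 + 28 = 4287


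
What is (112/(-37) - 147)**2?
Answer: 30813601/1369 ≈ 22508.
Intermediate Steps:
(112/(-37) - 147)**2 = (112*(-1/37) - 147)**2 = (-112/37 - 147)**2 = (-5551/37)**2 = 30813601/1369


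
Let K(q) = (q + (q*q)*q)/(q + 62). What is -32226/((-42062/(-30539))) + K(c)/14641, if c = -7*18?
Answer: -230521962549603/9853275872 ≈ -23395.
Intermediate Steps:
c = -126
K(q) = (q + q**3)/(62 + q) (K(q) = (q + q**2*q)/(62 + q) = (q + q**3)/(62 + q))
-32226/((-42062/(-30539))) + K(c)/14641 = -32226/((-42062/(-30539))) + ((-126 + (-126)**3)/(62 - 126))/14641 = -32226/((-42062*(-1/30539))) + ((-126 - 2000376)/(-64))*(1/14641) = -32226/42062/30539 - 1/64*(-2000502)*(1/14641) = -32226*30539/42062 + (1000251/32)*(1/14641) = -492074907/21031 + 1000251/468512 = -230521962549603/9853275872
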